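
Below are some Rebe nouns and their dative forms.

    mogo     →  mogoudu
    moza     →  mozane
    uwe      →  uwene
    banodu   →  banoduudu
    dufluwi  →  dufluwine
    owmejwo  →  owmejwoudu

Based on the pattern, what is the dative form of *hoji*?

The pattern is rounding harmony: -udu when the last vowel of the stem is a rounded vowel (*mogo*, *banodu*, *owmejwo*); -ne when the last vowel of the stem is an unrounded vowel (*moza*, *uwe*, *dufluwi*).
*hoji*: last vowel = /i/, an unrounded vowel → -ne → *hojine*.

hojine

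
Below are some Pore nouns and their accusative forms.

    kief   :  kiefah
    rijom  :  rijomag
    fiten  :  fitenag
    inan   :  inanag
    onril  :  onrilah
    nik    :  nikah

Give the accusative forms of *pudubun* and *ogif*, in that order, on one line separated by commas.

The alternation tracks the final consonant of the stem — -ag when the stem ends in a nasal (*rijom*, *fiten*, *inan*); -ah when the stem ends in a non-nasal consonant (*kief*, *onril*, *nik*).
The final consonant of *pudubun* is /n/, which is a nasal, so the suffix is -ag, giving *pudubunag*.
*ogif* — final consonant /f/ (non-nasal) → -ah → *ogifah*.

pudubunag, ogifah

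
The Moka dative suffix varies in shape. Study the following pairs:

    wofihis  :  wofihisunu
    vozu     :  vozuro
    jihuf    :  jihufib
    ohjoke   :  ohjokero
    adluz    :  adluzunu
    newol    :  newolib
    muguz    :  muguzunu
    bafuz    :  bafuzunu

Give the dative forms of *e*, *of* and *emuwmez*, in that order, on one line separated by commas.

ero, ofib, emuwmezunu

Looking at the final sound of each stem: -unu when the stem ends in a sibilant (*wofihis*, *adluz*, *muguz*, *bafuz*); -ib when the stem ends in a non-sibilant consonant (*jihuf*, *newol*); -ro when the stem ends in a vowel (*vozu*, *ohjoke*).
Since the final sound of *e* is /e/ (a vowel), it takes -ro, giving *ero*.
The final sound of *of* is /f/, which is a non-sibilant consonant, so the suffix is -ib, giving *ofib*.
*emuwmez* — final sound /z/ (a sibilant) → -unu → *emuwmezunu*.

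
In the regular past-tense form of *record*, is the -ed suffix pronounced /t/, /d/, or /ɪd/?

/ɪd/

The stem *record* ends in /t/ or /d/.
The -ed suffix is realized as /ɪd/ after /t, d/; as /t/ after other voiceless consonants; and as /d/ after other voiced sounds.
So -ed on *record* is pronounced /ɪd/.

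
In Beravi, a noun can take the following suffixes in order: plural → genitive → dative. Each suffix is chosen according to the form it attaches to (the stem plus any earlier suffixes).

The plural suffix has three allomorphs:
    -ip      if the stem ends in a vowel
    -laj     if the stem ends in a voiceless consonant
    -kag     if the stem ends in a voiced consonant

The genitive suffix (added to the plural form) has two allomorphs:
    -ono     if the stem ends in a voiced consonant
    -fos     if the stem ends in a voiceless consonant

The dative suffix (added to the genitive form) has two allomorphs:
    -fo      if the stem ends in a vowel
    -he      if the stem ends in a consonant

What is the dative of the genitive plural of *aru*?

aruipfoshe

*aru* — final sound /u/ (a vowel) → -ip → *aruip*.
The final consonant of the plural form *aruip* is /p/, which is voiceless, so the genitive suffix is -fos, giving *aruipfos*.
The genitive form *aruipfos*: final sound = /s/, a consonant → -he → *aruipfoshe*.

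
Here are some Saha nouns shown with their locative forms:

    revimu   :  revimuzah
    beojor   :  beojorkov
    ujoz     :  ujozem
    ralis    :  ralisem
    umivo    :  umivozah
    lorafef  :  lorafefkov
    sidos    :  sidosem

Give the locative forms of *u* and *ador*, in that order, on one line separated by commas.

uzah, adorkov

The suffix is conditioned by the final sound: -em when the stem ends in a sibilant (*ujoz*, *ralis*, *sidos*); -kov when the stem ends in a non-sibilant consonant (*beojor*, *lorafef*); -zah when the stem ends in a vowel (*revimu*, *umivo*).
*u* — final sound /u/ (a vowel) → -zah → *uzah*.
*ador*: final sound = /r/, a non-sibilant consonant → -kov → *adorkov*.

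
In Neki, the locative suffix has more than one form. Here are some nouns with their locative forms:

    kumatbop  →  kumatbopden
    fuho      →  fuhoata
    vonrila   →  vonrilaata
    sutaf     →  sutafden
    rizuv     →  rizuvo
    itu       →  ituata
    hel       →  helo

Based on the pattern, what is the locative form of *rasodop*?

The pattern is voicing of the final sound: -den when the stem ends in a voiceless consonant (*kumatbop*, *sutaf*); -o when the stem ends in a voiced consonant (*rizuv*, *hel*); -ata when the stem ends in a vowel (*fuho*, *vonrila*, *itu*).
Since the final sound of *rasodop* is /p/ (a voiceless consonant), it takes -den, giving *rasodopden*.

rasodopden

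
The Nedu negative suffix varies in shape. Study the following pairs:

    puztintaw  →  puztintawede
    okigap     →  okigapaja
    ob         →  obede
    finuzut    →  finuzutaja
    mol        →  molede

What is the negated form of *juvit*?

The alternation tracks the final consonant of the stem — -aja when the stem ends in a voiceless consonant (*okigap*, *finuzut*); -ede when the stem ends in a voiced consonant (*puztintaw*, *ob*, *mol*).
*juvit*: final consonant = /t/, voiceless → -aja → *juvitaja*.

juvitaja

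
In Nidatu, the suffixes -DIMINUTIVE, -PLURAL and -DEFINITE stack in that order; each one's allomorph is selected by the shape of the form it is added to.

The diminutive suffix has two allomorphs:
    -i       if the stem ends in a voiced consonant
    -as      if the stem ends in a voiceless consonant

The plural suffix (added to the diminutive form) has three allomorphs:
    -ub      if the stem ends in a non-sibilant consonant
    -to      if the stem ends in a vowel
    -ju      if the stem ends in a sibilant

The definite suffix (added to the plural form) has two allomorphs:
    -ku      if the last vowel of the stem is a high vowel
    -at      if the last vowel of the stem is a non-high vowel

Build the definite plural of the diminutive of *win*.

Since the final consonant of *win* is /n/ (voiced), it takes -i, giving *wini*.
The diminutive form *wini* — final sound /i/ (a vowel) → -to → *winito*.
Since the last vowel of the plural form *winito* is /o/ (a non-high vowel), it takes -at, giving *winitoat*.

winitoat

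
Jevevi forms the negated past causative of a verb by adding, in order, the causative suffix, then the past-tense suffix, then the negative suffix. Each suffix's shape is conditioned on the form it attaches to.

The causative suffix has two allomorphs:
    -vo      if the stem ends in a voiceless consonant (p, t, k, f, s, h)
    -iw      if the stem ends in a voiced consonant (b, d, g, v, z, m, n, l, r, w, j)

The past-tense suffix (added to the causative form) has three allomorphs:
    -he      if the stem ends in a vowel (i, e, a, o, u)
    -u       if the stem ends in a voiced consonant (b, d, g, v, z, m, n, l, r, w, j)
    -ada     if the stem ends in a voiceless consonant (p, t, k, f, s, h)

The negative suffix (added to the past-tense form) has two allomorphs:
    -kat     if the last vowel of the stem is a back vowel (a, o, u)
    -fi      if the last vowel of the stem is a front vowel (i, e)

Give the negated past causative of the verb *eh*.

ehvohefi

Since the final consonant of *eh* is /h/ (voiceless), it takes -vo, giving *ehvo*.
Since the final sound of the causative form *ehvo* is /o/ (a vowel), it takes -he, giving *ehvohe*.
Since the last vowel of the past-tense form *ehvohe* is /e/ (a front vowel), it takes -fi, giving *ehvohefi*.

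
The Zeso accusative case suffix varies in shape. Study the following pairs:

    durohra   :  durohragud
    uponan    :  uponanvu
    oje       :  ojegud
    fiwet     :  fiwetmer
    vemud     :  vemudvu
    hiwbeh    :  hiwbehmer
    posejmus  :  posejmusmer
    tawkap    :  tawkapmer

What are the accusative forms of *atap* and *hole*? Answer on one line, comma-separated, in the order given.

The pattern is voicing of the final sound: -mer when the stem ends in a voiceless consonant (*fiwet*, *hiwbeh*, *posejmus*, *tawkap*); -vu when the stem ends in a voiced consonant (*uponan*, *vemud*); -gud when the stem ends in a vowel (*durohra*, *oje*).
*atap* — final sound /p/ (a voiceless consonant) → -mer → *atapmer*.
The final sound of *hole* is /e/, which is a vowel, so the suffix is -gud, giving *holegud*.

atapmer, holegud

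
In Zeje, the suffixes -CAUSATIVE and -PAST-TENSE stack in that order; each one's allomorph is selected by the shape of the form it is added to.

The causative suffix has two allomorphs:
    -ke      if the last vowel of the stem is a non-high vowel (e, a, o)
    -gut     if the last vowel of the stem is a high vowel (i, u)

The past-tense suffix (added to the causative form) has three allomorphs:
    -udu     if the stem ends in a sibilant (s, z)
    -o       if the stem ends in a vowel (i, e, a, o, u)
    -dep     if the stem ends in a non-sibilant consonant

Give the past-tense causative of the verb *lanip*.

*lanip*: last vowel = /i/, a high vowel → -gut → *lanipgut*.
The causative form *lanipgut*: final sound = /t/, a non-sibilant consonant → -dep → *lanipgutdep*.

lanipgutdep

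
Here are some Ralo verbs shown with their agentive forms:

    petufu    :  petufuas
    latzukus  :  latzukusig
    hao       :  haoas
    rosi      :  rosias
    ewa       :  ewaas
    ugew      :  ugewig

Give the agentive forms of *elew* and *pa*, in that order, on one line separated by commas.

Looking at the final sound of each stem: -ig when the stem ends in a consonant (*latzukus*, *ugew*); -as when the stem ends in a vowel (*petufu*, *hao*, *rosi*, *ewa*).
*elew* — final sound /w/ (a consonant) → -ig → *elewig*.
Since the final sound of *pa* is /a/ (a vowel), it takes -as, giving *paas*.

elewig, paas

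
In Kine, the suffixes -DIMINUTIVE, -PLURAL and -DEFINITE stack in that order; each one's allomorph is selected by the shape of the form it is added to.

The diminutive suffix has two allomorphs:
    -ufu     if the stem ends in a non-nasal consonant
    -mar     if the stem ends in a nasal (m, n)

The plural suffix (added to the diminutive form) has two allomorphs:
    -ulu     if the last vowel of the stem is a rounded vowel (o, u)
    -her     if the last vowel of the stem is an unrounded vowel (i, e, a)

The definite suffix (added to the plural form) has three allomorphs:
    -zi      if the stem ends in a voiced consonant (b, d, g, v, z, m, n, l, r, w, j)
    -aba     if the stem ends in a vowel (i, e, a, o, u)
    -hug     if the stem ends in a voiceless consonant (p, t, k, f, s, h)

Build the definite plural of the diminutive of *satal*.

*satal* — final consonant /l/ (non-nasal) → -ufu → *satalufu*.
The last vowel of the diminutive form *satalufu* is /u/, which is a rounded vowel, so the plural suffix is -ulu, giving *satalufuulu*.
The final sound of the plural form *satalufuulu* is /u/, which is a vowel, so the definite suffix is -aba, giving *satalufuuluaba*.

satalufuuluaba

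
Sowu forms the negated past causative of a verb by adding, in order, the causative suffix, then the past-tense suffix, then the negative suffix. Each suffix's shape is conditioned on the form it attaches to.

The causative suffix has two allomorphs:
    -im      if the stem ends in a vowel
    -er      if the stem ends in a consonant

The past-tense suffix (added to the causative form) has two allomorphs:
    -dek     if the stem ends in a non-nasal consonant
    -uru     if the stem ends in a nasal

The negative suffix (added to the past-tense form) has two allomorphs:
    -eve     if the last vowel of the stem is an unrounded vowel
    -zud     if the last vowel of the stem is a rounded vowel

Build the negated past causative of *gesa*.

Since the final sound of *gesa* is /a/ (a vowel), it takes -im, giving *gesaim*.
The final consonant of the causative form *gesaim* is /m/, which is a nasal, so the past-tense suffix is -uru, giving *gesaimuru*.
The past-tense form *gesaimuru*: last vowel = /u/, a rounded vowel → -zud → *gesaimuruzud*.

gesaimuruzud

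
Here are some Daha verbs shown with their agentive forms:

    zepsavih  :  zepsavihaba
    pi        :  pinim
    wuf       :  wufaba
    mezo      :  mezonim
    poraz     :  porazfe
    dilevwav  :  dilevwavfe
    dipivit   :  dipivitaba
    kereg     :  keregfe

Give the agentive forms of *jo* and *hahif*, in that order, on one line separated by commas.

jonim, hahifaba

Looking at the final sound of each stem: -aba when the stem ends in a voiceless consonant (*zepsavih*, *wuf*, *dipivit*); -fe when the stem ends in a voiced consonant (*poraz*, *dilevwav*, *kereg*); -nim when the stem ends in a vowel (*pi*, *mezo*).
Since the final sound of *jo* is /o/ (a vowel), it takes -nim, giving *jonim*.
Since the final sound of *hahif* is /f/ (a voiceless consonant), it takes -aba, giving *hahifaba*.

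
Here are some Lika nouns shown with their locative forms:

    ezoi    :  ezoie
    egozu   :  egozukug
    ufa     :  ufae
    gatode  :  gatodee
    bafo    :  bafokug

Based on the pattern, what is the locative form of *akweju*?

akwejukug

The suffix is conditioned by the last vowel: -kug when the last vowel of the stem is a rounded vowel (*egozu*, *bafo*); -e when the last vowel of the stem is an unrounded vowel (*ezoi*, *ufa*, *gatode*).
*akweju* — last vowel /u/ (a rounded vowel) → -kug → *akwejukug*.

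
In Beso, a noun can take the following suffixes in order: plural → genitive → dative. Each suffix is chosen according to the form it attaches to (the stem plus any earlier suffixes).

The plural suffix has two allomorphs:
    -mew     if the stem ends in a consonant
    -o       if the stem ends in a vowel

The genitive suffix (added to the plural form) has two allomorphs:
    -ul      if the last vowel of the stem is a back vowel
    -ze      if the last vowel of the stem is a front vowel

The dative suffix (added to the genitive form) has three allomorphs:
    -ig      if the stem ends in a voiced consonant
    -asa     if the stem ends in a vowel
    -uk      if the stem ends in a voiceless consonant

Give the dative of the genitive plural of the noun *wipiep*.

wipiepmewzeasa

Since the final sound of *wipiep* is /p/ (a consonant), it takes -mew, giving *wipiepmew*.
Since the last vowel of the plural form *wipiepmew* is /e/ (a front vowel), it takes -ze, giving *wipiepmewze*.
The genitive form *wipiepmewze* — final sound /e/ (a vowel) → -asa → *wipiepmewzeasa*.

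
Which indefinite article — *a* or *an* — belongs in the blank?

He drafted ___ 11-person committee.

The indefinite article is chosen by the initial *sound* of the following word, not its spelling.
The number *11* is spoken "eleven", beginning with /ɪˈlɛvən/ — a vowel sound.
So the article is *an*: He drafted an 11-person committee.

an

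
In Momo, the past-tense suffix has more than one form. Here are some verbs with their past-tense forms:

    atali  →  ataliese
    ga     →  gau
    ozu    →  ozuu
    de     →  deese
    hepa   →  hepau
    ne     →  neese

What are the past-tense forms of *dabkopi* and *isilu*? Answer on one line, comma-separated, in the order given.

dabkopiese, isiluu

The alternation tracks the last vowel of the stem — -ese when the last vowel of the stem is a front vowel (*atali*, *de*, *ne*); -u when the last vowel of the stem is a back vowel (*ga*, *ozu*, *hepa*).
*dabkopi* — last vowel /i/ (a front vowel) → -ese → *dabkopiese*.
Since the last vowel of *isilu* is /u/ (a back vowel), it takes -u, giving *isiluu*.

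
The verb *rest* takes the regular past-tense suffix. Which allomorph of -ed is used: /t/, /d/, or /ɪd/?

/ɪd/

The stem *rest* ends in /t/ or /d/.
The -ed suffix is realized as /ɪd/ after /t, d/; as /t/ after other voiceless consonants; and as /d/ after other voiced sounds.
So -ed on *rest* is pronounced /ɪd/.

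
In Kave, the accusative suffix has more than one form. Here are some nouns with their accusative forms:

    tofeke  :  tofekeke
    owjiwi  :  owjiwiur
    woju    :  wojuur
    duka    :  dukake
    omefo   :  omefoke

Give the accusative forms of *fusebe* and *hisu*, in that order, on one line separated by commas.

The suffix is conditioned by the last vowel: -ur when the last vowel of the stem is a high vowel (*owjiwi*, *woju*); -ke when the last vowel of the stem is a non-high vowel (*tofeke*, *duka*, *omefo*).
*fusebe* — last vowel /e/ (a non-high vowel) → -ke → *fusebeke*.
*hisu*: last vowel = /u/, a high vowel → -ur → *hisuur*.

fusebeke, hisuur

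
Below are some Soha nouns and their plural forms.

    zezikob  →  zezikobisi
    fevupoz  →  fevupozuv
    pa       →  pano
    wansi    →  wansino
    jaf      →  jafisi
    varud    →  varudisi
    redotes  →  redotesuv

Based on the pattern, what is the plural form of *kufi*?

The alternation tracks the final sound of the stem — -uv when the stem ends in a sibilant (*fevupoz*, *redotes*); -isi when the stem ends in a non-sibilant consonant (*zezikob*, *jaf*, *varud*); -no when the stem ends in a vowel (*pa*, *wansi*).
*kufi* — final sound /i/ (a vowel) → -no → *kufino*.

kufino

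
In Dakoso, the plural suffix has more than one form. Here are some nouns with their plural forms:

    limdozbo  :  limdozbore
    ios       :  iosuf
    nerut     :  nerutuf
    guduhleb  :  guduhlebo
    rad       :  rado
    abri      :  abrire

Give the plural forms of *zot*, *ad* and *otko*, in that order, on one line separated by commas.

zotuf, ado, otkore

Looking at the final sound of each stem: -uf when the stem ends in a voiceless consonant (*ios*, *nerut*); -o when the stem ends in a voiced consonant (*guduhleb*, *rad*); -re when the stem ends in a vowel (*limdozbo*, *abri*).
The final sound of *zot* is /t/, which is a voiceless consonant, so the suffix is -uf, giving *zotuf*.
*ad*: final sound = /d/, a voiced consonant → -o → *ado*.
Since the final sound of *otko* is /o/ (a vowel), it takes -re, giving *otkore*.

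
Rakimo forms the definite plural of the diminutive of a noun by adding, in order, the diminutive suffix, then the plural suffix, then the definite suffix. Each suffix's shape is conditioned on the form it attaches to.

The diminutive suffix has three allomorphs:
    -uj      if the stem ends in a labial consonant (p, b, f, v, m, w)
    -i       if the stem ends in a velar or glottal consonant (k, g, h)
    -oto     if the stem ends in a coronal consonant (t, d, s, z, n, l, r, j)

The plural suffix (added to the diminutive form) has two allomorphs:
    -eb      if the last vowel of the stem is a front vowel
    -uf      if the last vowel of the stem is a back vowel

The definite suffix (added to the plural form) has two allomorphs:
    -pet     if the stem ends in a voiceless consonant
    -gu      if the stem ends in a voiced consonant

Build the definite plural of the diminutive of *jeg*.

*jeg* — final consonant /g/ (velar/glottal) → -i → *jegi*.
Since the last vowel of the diminutive form *jegi* is /i/ (a front vowel), it takes -eb, giving *jegieb*.
The final consonant of the plural form *jegieb* is /b/, which is voiced, so the definite suffix is -gu, giving *jegiebgu*.

jegiebgu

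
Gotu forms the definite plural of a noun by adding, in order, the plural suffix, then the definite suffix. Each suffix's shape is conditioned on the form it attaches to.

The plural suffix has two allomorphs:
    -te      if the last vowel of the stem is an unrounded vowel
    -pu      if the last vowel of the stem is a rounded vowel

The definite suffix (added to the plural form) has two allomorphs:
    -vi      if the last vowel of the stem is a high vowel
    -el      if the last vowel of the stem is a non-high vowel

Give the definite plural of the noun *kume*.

kumeteel

*kume*: last vowel = /e/, an unrounded vowel → -te → *kumete*.
The plural form *kumete*: last vowel = /e/, a non-high vowel → -el → *kumeteel*.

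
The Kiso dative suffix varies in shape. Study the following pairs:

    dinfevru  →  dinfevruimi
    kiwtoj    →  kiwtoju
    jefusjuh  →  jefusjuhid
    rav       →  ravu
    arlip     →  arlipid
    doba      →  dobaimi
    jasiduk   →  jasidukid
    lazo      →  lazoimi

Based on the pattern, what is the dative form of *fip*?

fipid

The pattern is voicing of the final sound: -id when the stem ends in a voiceless consonant (*jefusjuh*, *arlip*, *jasiduk*); -u when the stem ends in a voiced consonant (*kiwtoj*, *rav*); -imi when the stem ends in a vowel (*dinfevru*, *doba*, *lazo*).
*fip* — final sound /p/ (a voiceless consonant) → -id → *fipid*.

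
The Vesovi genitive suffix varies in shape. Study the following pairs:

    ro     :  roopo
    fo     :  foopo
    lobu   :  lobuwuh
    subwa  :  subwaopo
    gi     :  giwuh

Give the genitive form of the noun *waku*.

Looking at the last vowel of each stem: -wuh when the last vowel of the stem is a high vowel (*lobu*, *gi*); -opo when the last vowel of the stem is a non-high vowel (*ro*, *fo*, *subwa*).
*waku* — last vowel /u/ (a high vowel) → -wuh → *wakuwuh*.

wakuwuh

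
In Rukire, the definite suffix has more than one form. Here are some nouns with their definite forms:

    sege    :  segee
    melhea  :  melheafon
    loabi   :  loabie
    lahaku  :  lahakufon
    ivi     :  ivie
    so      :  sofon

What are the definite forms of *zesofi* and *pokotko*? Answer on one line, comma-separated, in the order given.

zesofie, pokotkofon

Looking at the last vowel of each stem: -e when the last vowel of the stem is a front vowel (*sege*, *loabi*, *ivi*); -fon when the last vowel of the stem is a back vowel (*melhea*, *lahaku*, *so*).
Since the last vowel of *zesofi* is /i/ (a front vowel), it takes -e, giving *zesofie*.
Since the last vowel of *pokotko* is /o/ (a back vowel), it takes -fon, giving *pokotkofon*.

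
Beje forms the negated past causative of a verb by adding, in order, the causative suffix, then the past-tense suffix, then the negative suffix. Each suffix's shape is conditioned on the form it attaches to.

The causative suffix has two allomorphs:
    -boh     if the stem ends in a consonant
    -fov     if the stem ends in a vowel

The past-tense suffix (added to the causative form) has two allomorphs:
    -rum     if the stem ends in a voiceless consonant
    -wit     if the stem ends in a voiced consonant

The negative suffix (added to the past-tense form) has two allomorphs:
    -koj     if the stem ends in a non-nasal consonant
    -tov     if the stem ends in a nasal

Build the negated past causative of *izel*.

izelbohrumtov

The final sound of *izel* is /l/, which is a consonant, so the causative suffix is -boh, giving *izelboh*.
The causative form *izelboh*: final consonant = /h/, voiceless → -rum → *izelbohrum*.
The past-tense form *izelbohrum* — final consonant /m/ (a nasal) → -tov → *izelbohrumtov*.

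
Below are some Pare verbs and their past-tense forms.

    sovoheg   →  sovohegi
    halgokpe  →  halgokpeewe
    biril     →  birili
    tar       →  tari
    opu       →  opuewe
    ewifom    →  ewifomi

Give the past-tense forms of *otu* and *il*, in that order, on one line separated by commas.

otuewe, ili

The suffix is conditioned by the final sound: -i when the stem ends in a consonant (*sovoheg*, *biril*, *tar*, *ewifom*); -ewe when the stem ends in a vowel (*halgokpe*, *opu*).
*otu*: final sound = /u/, a vowel → -ewe → *otuewe*.
*il*: final sound = /l/, a consonant → -i → *ili*.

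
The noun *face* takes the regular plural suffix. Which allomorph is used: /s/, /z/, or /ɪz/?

The stem *face* ends in a sibilant (/s, z, ʃ, ʒ, tʃ, dʒ/).
The plural suffix surfaces as /ɪz/ after sibilants, /s/ after other voiceless consonants, and /z/ after other voiced sounds.
So the plural -s on *face* is pronounced /ɪz/.

/ɪz/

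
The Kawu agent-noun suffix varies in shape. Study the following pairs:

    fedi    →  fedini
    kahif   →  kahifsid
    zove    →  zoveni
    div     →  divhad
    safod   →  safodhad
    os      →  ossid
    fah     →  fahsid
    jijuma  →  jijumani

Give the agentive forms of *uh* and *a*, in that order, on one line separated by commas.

The pattern is voicing of the final sound: -sid when the stem ends in a voiceless consonant (*kahif*, *os*, *fah*); -had when the stem ends in a voiced consonant (*div*, *safod*); -ni when the stem ends in a vowel (*fedi*, *zove*, *jijuma*).
*uh*: final sound = /h/, a voiceless consonant → -sid → *uhsid*.
*a*: final sound = /a/, a vowel → -ni → *ani*.

uhsid, ani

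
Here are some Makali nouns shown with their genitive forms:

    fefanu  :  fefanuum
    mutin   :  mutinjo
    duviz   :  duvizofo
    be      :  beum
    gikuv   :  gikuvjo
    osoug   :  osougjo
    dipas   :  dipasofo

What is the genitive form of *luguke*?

lugukeum

Looking at the final sound of each stem: -ofo when the stem ends in a sibilant (*duviz*, *dipas*); -jo when the stem ends in a non-sibilant consonant (*mutin*, *gikuv*, *osoug*); -um when the stem ends in a vowel (*fefanu*, *be*).
*luguke* — final sound /e/ (a vowel) → -um → *lugukeum*.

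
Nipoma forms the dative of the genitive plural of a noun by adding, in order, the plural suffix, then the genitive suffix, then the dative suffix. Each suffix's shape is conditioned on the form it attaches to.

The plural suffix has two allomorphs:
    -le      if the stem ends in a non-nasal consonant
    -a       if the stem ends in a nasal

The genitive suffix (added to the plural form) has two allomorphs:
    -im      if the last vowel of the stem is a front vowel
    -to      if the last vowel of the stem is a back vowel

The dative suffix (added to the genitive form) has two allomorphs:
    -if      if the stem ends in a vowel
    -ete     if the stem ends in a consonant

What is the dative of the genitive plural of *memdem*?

The final consonant of *memdem* is /m/, which is a nasal, so the plural suffix is -a, giving *memdema*.
Since the last vowel of the plural form *memdema* is /a/ (a back vowel), it takes -to, giving *memdemato*.
The genitive form *memdemato* — final sound /o/ (a vowel) → -if → *memdematoif*.

memdematoif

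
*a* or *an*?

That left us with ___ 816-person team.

The indefinite article is chosen by the initial *sound* of the following word, not its spelling.
The number *816* is spoken "eight hundred …", beginning with /eɪt/ — a vowel sound.
So the article is *an*: That left us with an 816-person team.

an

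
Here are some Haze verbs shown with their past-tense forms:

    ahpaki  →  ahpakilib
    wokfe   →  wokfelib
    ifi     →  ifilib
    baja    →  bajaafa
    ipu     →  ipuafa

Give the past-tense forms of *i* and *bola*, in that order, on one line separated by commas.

ilib, bolaafa

The pattern is front/back vowel harmony: -lib when the last vowel of the stem is a front vowel (*ahpaki*, *wokfe*, *ifi*); -afa when the last vowel of the stem is a back vowel (*baja*, *ipu*).
The last vowel of *i* is /i/, which is a front vowel, so the suffix is -lib, giving *ilib*.
*bola* — last vowel /a/ (a back vowel) → -afa → *bolaafa*.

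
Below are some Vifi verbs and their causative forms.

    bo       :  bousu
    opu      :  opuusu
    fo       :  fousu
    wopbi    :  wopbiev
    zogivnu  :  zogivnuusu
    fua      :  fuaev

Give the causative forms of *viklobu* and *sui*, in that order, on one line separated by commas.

The pattern is rounding harmony: -usu when the last vowel of the stem is a rounded vowel (*bo*, *opu*, *fo*, *zogivnu*); -ev when the last vowel of the stem is an unrounded vowel (*wopbi*, *fua*).
*viklobu* — last vowel /u/ (a rounded vowel) → -usu → *viklobuusu*.
*sui* — last vowel /i/ (an unrounded vowel) → -ev → *suiev*.

viklobuusu, suiev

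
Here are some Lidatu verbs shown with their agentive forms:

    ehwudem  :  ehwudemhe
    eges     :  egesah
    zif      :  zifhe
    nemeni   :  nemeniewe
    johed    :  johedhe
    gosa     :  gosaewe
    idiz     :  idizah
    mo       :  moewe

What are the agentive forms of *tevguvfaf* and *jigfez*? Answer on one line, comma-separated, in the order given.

Looking at the final sound of each stem: -ah when the stem ends in a sibilant (*eges*, *idiz*); -he when the stem ends in a non-sibilant consonant (*ehwudem*, *zif*, *johed*); -ewe when the stem ends in a vowel (*nemeni*, *gosa*, *mo*).
*tevguvfaf* — final sound /f/ (a non-sibilant consonant) → -he → *tevguvfafhe*.
*jigfez* — final sound /z/ (a sibilant) → -ah → *jigfezah*.

tevguvfafhe, jigfezah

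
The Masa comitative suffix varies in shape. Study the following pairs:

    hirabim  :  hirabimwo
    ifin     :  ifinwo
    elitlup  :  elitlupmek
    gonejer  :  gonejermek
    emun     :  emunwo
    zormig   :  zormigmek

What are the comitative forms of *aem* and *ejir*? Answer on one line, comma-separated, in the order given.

Looking at the final consonant of each stem: -wo when the stem ends in a nasal (*hirabim*, *ifin*, *emun*); -mek when the stem ends in a non-nasal consonant (*elitlup*, *gonejer*, *zormig*).
*aem*: final consonant = /m/, a nasal → -wo → *aemwo*.
*ejir* — final consonant /r/ (non-nasal) → -mek → *ejirmek*.

aemwo, ejirmek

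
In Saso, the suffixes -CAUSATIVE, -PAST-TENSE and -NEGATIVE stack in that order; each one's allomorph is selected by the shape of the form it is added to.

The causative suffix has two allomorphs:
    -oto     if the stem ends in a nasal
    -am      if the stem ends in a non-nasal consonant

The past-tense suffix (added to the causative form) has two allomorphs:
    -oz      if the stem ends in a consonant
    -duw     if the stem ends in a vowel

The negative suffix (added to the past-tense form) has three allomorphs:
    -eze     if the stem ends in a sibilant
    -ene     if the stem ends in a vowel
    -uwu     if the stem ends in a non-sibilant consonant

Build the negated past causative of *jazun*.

The final consonant of *jazun* is /n/, which is a nasal, so the causative suffix is -oto, giving *jazunoto*.
The causative form *jazunoto*: final sound = /o/, a vowel → -duw → *jazunotoduw*.
The past-tense form *jazunotoduw*: final sound = /w/, a non-sibilant consonant → -uwu → *jazunotoduwuwu*.

jazunotoduwuwu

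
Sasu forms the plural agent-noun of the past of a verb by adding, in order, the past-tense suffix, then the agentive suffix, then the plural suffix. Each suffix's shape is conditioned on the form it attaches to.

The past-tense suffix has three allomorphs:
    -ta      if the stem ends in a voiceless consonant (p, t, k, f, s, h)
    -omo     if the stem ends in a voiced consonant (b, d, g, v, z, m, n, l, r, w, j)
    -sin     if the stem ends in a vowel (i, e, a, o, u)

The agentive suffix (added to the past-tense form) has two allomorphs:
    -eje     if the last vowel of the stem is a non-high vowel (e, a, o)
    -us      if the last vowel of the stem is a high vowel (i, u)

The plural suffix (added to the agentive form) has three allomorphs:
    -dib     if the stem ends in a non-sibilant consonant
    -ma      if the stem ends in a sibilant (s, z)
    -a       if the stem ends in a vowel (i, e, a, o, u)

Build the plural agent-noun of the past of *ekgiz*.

*ekgiz*: final sound = /z/, a voiced consonant → -omo → *ekgizomo*.
The last vowel of the past-tense form *ekgizomo* is /o/, which is a non-high vowel, so the agentive suffix is -eje, giving *ekgizomoeje*.
The agentive form *ekgizomoeje*: final sound = /e/, a vowel → -a → *ekgizomoejea*.

ekgizomoejea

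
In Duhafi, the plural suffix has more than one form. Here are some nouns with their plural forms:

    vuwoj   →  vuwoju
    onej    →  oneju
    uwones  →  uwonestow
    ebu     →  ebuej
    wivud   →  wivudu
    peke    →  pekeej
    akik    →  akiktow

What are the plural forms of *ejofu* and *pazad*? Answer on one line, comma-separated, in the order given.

ejofuej, pazadu

The suffix is conditioned by the final sound: -tow when the stem ends in a voiceless consonant (*uwones*, *akik*); -u when the stem ends in a voiced consonant (*vuwoj*, *onej*, *wivud*); -ej when the stem ends in a vowel (*ebu*, *peke*).
The final sound of *ejofu* is /u/, which is a vowel, so the suffix is -ej, giving *ejofuej*.
Since the final sound of *pazad* is /d/ (a voiced consonant), it takes -u, giving *pazadu*.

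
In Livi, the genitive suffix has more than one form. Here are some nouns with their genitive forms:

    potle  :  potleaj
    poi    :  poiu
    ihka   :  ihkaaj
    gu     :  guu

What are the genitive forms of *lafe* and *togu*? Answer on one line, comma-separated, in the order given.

The suffix is conditioned by the last vowel: -u when the last vowel of the stem is a high vowel (*poi*, *gu*); -aj when the last vowel of the stem is a non-high vowel (*potle*, *ihka*).
The last vowel of *lafe* is /e/, which is a non-high vowel, so the suffix is -aj, giving *lafeaj*.
Since the last vowel of *togu* is /u/ (a high vowel), it takes -u, giving *toguu*.

lafeaj, toguu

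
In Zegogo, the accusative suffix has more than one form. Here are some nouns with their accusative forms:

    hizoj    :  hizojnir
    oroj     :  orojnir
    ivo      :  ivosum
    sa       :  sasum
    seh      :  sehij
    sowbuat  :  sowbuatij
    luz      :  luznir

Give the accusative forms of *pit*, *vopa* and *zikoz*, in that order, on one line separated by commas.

Looking at the final sound of each stem: -ij when the stem ends in a voiceless consonant (*seh*, *sowbuat*); -nir when the stem ends in a voiced consonant (*hizoj*, *oroj*, *luz*); -sum when the stem ends in a vowel (*ivo*, *sa*).
The final sound of *pit* is /t/, which is a voiceless consonant, so the suffix is -ij, giving *pitij*.
*vopa*: final sound = /a/, a vowel → -sum → *vopasum*.
*zikoz* — final sound /z/ (a voiced consonant) → -nir → *zikoznir*.

pitij, vopasum, zikoznir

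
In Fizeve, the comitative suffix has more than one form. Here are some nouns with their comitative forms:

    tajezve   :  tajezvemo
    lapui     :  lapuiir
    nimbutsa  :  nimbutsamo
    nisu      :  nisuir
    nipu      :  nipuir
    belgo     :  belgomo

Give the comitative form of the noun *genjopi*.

genjopiir

The alternation tracks the last vowel of the stem — -ir when the last vowel of the stem is a high vowel (*lapui*, *nisu*, *nipu*); -mo when the last vowel of the stem is a non-high vowel (*tajezve*, *nimbutsa*, *belgo*).
The last vowel of *genjopi* is /i/, which is a high vowel, so the suffix is -ir, giving *genjopiir*.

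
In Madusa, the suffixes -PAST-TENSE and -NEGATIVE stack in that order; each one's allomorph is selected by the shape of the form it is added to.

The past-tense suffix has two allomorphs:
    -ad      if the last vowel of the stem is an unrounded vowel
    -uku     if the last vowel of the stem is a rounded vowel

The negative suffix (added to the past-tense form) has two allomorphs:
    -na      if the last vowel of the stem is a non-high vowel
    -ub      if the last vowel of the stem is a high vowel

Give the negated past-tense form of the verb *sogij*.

sogijadna

*sogij*: last vowel = /i/, an unrounded vowel → -ad → *sogijad*.
The last vowel of the past-tense form *sogijad* is /a/, which is a non-high vowel, so the negative suffix is -na, giving *sogijadna*.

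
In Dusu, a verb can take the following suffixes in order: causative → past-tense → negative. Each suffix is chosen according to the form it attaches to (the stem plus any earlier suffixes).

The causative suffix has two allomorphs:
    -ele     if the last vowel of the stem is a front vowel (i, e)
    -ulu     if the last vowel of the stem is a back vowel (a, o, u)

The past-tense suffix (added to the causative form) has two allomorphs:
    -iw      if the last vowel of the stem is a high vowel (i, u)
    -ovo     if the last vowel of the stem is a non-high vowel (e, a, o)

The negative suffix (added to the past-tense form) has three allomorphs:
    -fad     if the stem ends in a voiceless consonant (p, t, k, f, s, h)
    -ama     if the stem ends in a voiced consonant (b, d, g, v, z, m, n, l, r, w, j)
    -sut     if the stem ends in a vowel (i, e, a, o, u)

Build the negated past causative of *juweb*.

The last vowel of *juweb* is /e/, which is a front vowel, so the causative suffix is -ele, giving *juwebele*.
The causative form *juwebele*: last vowel = /e/, a non-high vowel → -ovo → *juwebeleovo*.
The final sound of the past-tense form *juwebeleovo* is /o/, which is a vowel, so the negative suffix is -sut, giving *juwebeleovosut*.

juwebeleovosut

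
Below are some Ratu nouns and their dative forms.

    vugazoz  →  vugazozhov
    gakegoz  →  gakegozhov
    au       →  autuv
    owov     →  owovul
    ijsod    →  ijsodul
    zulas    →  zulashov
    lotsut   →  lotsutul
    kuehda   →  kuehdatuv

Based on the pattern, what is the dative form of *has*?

hashov

The suffix is conditioned by the final sound: -hov when the stem ends in a sibilant (*vugazoz*, *gakegoz*, *zulas*); -ul when the stem ends in a non-sibilant consonant (*owov*, *ijsod*, *lotsut*); -tuv when the stem ends in a vowel (*au*, *kuehda*).
Since the final sound of *has* is /s/ (a sibilant), it takes -hov, giving *hashov*.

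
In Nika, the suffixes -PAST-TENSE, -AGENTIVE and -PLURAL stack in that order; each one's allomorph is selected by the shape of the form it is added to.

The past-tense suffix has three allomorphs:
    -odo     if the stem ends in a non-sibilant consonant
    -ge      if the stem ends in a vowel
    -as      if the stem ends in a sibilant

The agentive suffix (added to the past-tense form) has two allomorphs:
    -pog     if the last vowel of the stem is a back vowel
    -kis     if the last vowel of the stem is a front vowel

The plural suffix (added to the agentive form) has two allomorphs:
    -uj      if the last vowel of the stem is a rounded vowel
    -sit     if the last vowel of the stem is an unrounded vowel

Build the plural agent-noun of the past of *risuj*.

risujodopoguj

*risuj* — final sound /j/ (a non-sibilant consonant) → -odo → *risujodo*.
Since the last vowel of the past-tense form *risujodo* is /o/ (a back vowel), it takes -pog, giving *risujodopog*.
Since the last vowel of the agentive form *risujodopog* is /o/ (a rounded vowel), it takes -uj, giving *risujodopoguj*.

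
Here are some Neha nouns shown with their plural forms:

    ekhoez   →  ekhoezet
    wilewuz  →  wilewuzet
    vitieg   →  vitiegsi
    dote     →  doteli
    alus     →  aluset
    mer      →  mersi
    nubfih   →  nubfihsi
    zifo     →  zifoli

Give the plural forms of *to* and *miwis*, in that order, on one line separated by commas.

Looking at the final sound of each stem: -et when the stem ends in a sibilant (*ekhoez*, *wilewuz*, *alus*); -si when the stem ends in a non-sibilant consonant (*vitieg*, *mer*, *nubfih*); -li when the stem ends in a vowel (*dote*, *zifo*).
Since the final sound of *to* is /o/ (a vowel), it takes -li, giving *toli*.
Since the final sound of *miwis* is /s/ (a sibilant), it takes -et, giving *miwiset*.

toli, miwiset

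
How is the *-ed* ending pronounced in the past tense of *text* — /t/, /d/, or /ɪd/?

The stem *text* ends in /t/ or /d/.
The -ed suffix is realized as /ɪd/ after /t, d/; as /t/ after other voiceless consonants; and as /d/ after other voiced sounds.
So -ed on *text* is pronounced /ɪd/.

/ɪd/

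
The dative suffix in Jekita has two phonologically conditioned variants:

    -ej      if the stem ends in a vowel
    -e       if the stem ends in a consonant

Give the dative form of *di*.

diej

The final sound of *di* is /i/, which is a vowel, so the suffix is -ej, giving *diej*.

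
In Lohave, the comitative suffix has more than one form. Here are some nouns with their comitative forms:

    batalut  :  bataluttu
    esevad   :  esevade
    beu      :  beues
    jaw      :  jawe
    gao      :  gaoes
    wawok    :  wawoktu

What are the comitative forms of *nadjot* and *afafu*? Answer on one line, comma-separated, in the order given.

The pattern is voicing of the final sound: -tu when the stem ends in a voiceless consonant (*batalut*, *wawok*); -e when the stem ends in a voiced consonant (*esevad*, *jaw*); -es when the stem ends in a vowel (*beu*, *gao*).
*nadjot* — final sound /t/ (a voiceless consonant) → -tu → *nadjottu*.
The final sound of *afafu* is /u/, which is a vowel, so the suffix is -es, giving *afafues*.

nadjottu, afafues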